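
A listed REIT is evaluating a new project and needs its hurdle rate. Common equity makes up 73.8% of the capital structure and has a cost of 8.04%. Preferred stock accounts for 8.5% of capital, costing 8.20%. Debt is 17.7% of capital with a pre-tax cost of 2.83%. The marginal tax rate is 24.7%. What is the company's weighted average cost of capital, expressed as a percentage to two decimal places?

7.01%

After-tax cost of debt = 2.83% × (1 − 24.7%) = 2.1310%.
WACC = 0.738 × 8.0400% + 0.085 × 8.2000% + 0.177 × 2.1310% = 7.0077%.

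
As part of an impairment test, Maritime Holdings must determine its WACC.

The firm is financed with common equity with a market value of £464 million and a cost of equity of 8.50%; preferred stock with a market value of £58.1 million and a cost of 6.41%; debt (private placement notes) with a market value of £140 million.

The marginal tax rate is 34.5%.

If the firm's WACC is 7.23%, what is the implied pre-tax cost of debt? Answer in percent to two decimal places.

5.13%

Total capital V = 464 + 58.1 + 140 = 662.1.
Equity weight = 464/662.1 = 0.7008.
Preferred weight = 58.1/662.1 = 0.0878.
Private placement notes weight = 140/662.1 = 0.2114.
Equity contribution = 0.7008 × 8.5% = 5.9568%.
Preferred contribution = 0.0878 × 6.41% = 0.5625%.
Remaining for debt = 7.23% − 6.5193% = 0.7107%.
Rd × (1 − 34.5%) × 0.2114 = 0.7107%  ⇒  Rd = 5.1315%.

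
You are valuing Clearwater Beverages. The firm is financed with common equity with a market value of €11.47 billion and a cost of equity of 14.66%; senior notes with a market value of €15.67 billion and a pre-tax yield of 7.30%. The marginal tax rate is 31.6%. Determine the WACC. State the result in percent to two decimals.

9.08%

Total capital V = 11.47 + 15.67 = 27.14.
Equity: weight = 11.47/27.14 = 0.4226; cost = 14.66%.
Senior notes: weight = 15.67/27.14 = 0.5774; after-tax cost = 7.3% × (1 − 31.6%) = 4.9932%.
WACC = 0.4226 × 14.6600% + 0.5774 × 4.9932% = 9.0786%.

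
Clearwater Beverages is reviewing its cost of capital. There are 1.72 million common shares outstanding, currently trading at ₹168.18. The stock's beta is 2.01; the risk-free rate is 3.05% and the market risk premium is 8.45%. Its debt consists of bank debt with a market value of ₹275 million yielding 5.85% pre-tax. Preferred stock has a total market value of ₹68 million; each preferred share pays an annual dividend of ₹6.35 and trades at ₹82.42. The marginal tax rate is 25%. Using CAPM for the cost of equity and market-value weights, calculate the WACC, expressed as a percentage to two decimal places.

11.90%

Cost of equity via CAPM: Re = 3.05% + 2.01 × 8.45% = 20.0345%.
Cost of preferred: Rp = 6.35 / 82.42 = 7.7044%.
Market value of equity E = 168.18 × 1.72m = 289.2696m.
Total capital V = 289.2696 + 68 + 275 = 632.2696.
Equity: weight = 289.2696/632.2696 = 0.4575; cost = 20.0345%.
Preferred: weight = 68/632.2696 = 0.1075; cost = 7.7044%.
Bank debt: weight = 275/632.2696 = 0.4349; after-tax cost = 5.85% × (1 − 25%) = 4.3875%.
WACC = 0.4575 × 20.0345% + 0.1075 × 7.7044% + 0.4349 × 4.3875% = 11.9029%.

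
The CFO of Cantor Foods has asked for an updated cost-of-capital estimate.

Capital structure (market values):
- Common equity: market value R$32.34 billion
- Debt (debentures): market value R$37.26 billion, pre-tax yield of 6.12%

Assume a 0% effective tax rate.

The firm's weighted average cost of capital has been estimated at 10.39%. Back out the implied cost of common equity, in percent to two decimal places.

Total capital V = 32.34 + 37.26 = 69.6.
Equity weight = 32.34/69.6 = 0.4647.
Debentures weight = 37.26/69.6 = 0.5353.
Debt contribution = 0.5353 × 6.12% × (1 − 0%) = 3.2763%.
Required equity contribution = 10.39% − 3.2763% = 7.1137%.
Re = 7.1137% / 0.4647 = 15.3096%.

15.31%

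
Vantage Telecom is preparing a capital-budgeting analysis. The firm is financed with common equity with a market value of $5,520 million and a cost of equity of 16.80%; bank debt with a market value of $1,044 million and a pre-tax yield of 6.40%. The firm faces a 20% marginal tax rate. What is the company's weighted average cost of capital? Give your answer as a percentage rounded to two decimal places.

Total capital V = 5520 + 1044 = 6564.
Equity: weight = 5520/6564 = 0.8410; cost = 16.8%.
Bank debt: weight = 1044/6564 = 0.1590; after-tax cost = 6.4% × (1 − 20%) = 5.1200%.
WACC = 0.8410 × 16.8000% + 0.1590 × 5.1200% = 14.9423%.

14.94%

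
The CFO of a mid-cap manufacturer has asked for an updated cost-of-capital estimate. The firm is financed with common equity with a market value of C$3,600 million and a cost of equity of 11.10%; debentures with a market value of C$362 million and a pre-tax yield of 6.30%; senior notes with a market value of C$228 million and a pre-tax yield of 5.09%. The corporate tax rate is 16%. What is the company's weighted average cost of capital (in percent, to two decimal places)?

Total capital V = 3600 + 362 + 228 = 4190.
Equity: weight = 3600/4190 = 0.8592; cost = 11.1%.
Debentures: weight = 362/4190 = 0.0864; after-tax cost = 6.3% × (1 − 16%) = 5.2920%.
Senior notes: weight = 228/4190 = 0.0544; after-tax cost = 5.09% × (1 − 16%) = 4.2756%.
WACC = 0.8592 × 11.1000% + 0.0864 × 5.2920% + 0.0544 × 4.2756% = 10.2269%.

10.23%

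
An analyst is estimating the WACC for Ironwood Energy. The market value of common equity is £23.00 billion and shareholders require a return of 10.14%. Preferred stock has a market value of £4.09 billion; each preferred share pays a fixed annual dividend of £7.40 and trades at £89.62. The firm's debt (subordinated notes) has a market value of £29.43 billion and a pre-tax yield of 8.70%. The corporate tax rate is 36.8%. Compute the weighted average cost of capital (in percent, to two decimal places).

7.59%

Cost of preferred: Rp = 7.4 / 89.62 = 8.2571%.
Total capital V = 23 + 4.09 + 29.43 = 56.52.
Equity: weight = 23/56.52 = 0.4069; cost = 10.14%.
Preferred: weight = 4.09/56.52 = 0.0724; cost = 8.2571%.
Subordinated notes: weight = 29.43/56.52 = 0.5207; after-tax cost = 8.7% × (1 − 36.8%) = 5.4984%.
WACC = 0.4069 × 10.1400% + 0.0724 × 8.2571% + 0.5207 × 5.4984% = 7.5869%.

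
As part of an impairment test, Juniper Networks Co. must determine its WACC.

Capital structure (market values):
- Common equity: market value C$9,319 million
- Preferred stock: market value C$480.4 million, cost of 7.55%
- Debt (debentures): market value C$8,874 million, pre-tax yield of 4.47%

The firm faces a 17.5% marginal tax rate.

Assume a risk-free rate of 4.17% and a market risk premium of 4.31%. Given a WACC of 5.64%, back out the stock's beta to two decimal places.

0.75

Total capital V = 9319 + 480.4 + 8874 = 18673.4.
Equity weight = 9319/18673.4 = 0.4991.
Preferred weight = 480.4/18673.4 = 0.0257.
Debentures weight = 8874/18673.4 = 0.4752.
Debt contribution = 0.4752 × 4.47% × (1 − 17.5%) = 1.7525%.
Preferred contribution = 0.0257 × 7.55% = 0.1942%.
Required equity contribution = 5.64% − 1.9467% = 3.6933%  ⇒  Re = 7.4006%.
CAPM: 7.4006% = 4.17% + β × 4.31%  ⇒  β = 0.7496.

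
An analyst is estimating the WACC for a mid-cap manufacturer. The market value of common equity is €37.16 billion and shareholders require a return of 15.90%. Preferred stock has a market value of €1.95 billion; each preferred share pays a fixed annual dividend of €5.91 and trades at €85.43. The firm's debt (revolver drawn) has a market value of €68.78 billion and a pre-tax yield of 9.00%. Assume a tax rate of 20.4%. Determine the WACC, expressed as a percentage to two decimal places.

Cost of preferred: Rp = 5.91 / 85.43 = 6.9179%.
Total capital V = 37.16 + 1.95 + 68.78 = 107.89.
Equity: weight = 37.16/107.89 = 0.3444; cost = 15.9%.
Preferred: weight = 1.95/107.89 = 0.0181; cost = 6.9179%.
Revolver drawn: weight = 68.78/107.89 = 0.6375; after-tax cost = 9% × (1 − 20.4%) = 7.1640%.
WACC = 0.3444 × 15.9000% + 0.0181 × 6.9179% + 0.6375 × 7.1640% = 10.1684%.

10.17%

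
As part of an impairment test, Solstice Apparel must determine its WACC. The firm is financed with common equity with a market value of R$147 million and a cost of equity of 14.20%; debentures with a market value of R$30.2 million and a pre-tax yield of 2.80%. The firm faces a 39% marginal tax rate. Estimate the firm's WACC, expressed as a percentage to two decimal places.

12.07%

Total capital V = 147 + 30.2 = 177.2.
Equity: weight = 147/177.2 = 0.8296; cost = 14.2%.
Debentures: weight = 30.2/177.2 = 0.1704; after-tax cost = 2.8% × (1 − 39%) = 1.7080%.
WACC = 0.8296 × 14.2000% + 0.1704 × 1.7080% = 12.0710%.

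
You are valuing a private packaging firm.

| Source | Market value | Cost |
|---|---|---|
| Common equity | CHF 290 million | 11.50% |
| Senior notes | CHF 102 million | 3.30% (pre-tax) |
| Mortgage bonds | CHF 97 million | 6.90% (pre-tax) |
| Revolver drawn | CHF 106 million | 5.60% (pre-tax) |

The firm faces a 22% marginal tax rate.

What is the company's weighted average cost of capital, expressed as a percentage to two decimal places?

Total capital V = 290 + 102 + 97 + 106 = 595.
Equity: weight = 290/595 = 0.4874; cost = 11.5%.
Senior notes: weight = 102/595 = 0.1714; after-tax cost = 3.3% × (1 − 22%) = 2.5740%.
Mortgage bonds: weight = 97/595 = 0.1630; after-tax cost = 6.9% × (1 − 22%) = 5.3820%.
Revolver drawn: weight = 106/595 = 0.1782; after-tax cost = 5.6% × (1 − 22%) = 4.3680%.
WACC = 0.4874 × 11.5000% + 0.1714 × 2.5740% + 0.1630 × 5.3820% + 0.1782 × 4.3680% = 7.7019%.

7.70%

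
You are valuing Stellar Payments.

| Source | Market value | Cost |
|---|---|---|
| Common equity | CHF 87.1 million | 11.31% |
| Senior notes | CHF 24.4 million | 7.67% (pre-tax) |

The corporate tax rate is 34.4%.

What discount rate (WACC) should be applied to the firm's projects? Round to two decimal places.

Total capital V = 87.1 + 24.4 = 111.5.
Equity: weight = 87.1/111.5 = 0.7812; cost = 11.31%.
Senior notes: weight = 24.4/111.5 = 0.2188; after-tax cost = 7.67% × (1 − 34.4%) = 5.0315%.
WACC = 0.7812 × 11.3100% + 0.2188 × 5.0315% = 9.9361%.

9.94%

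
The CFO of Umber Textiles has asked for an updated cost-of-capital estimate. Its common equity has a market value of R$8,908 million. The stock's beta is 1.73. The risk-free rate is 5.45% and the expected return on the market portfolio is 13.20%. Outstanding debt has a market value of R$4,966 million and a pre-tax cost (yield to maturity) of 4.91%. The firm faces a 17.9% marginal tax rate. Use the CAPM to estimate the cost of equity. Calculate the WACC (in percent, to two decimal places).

Market risk premium = 13.2% − 5.45% = 7.75%.
Cost of equity via CAPM: Re = 5.45% + 1.73 × 7.75% = 18.8575%.
Total capital V = 8908 + 4966 = 13874.
Equity: weight = 8908/13874 = 0.6421; cost = 18.8575%.
Debt: weight = 4966/13874 = 0.3579; after-tax cost = 4.91% × (1 − 17.9%) = 4.0311%.
WACC = 0.6421 × 18.8575% + 0.3579 × 4.0311% = 13.5506%.

13.55%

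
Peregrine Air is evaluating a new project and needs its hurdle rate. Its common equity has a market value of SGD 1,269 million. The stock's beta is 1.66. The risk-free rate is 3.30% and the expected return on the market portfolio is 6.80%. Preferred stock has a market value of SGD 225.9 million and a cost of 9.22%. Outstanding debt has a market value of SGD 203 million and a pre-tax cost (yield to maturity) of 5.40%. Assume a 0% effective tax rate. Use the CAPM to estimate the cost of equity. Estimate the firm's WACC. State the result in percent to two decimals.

Market risk premium = 6.8% − 3.3% = 3.5%.
Cost of equity via CAPM: Re = 3.3% + 1.66 × 3.5% = 9.1100%.
Total capital V = 1269 + 225.9 + 203 = 1697.9.
Equity: weight = 1269/1697.9 = 0.7474; cost = 9.11%.
Preferred: weight = 225.9/1697.9 = 0.1330; cost = 9.22%.
Debt: weight = 203/1697.9 = 0.1196; after-tax cost = 5.4% × (1 − 0%) = 5.4000%.
WACC = 0.7474 × 9.1100% + 0.1330 × 9.2200% + 0.1196 × 5.4000% = 8.6811%.

8.68%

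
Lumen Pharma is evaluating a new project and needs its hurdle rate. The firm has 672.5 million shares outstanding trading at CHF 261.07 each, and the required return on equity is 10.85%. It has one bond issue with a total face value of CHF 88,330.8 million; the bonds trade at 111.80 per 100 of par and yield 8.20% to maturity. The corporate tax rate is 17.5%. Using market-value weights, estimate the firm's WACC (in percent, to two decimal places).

9.38%

Market value of equity E = 261.07 × 672.5m = 175569.575m. Market value of debt D = 88330.8m × 111.8/100 = 98753.8344m.
Total capital V = 175569.575 + 98753.8344 = 274323.4094.
Equity: weight = 175569.575/274323.4094 = 0.6400; cost = 10.85%.
Bonds outstanding: weight = 98753.8344/274323.4094 = 0.3600; after-tax cost = 8.2% × (1 − 17.5%) = 6.7650%.
WACC = 0.6400 × 10.8500% + 0.3600 × 6.7650% = 9.3794%.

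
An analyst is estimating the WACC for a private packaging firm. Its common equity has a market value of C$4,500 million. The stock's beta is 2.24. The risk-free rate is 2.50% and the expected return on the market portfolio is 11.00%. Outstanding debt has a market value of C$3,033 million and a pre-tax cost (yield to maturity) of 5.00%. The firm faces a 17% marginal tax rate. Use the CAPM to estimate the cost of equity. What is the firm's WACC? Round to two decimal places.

Market risk premium = 11.0% − 2.5% = 8.5%.
Cost of equity via CAPM: Re = 2.5% + 2.24 × 8.5% = 21.5400%.
Total capital V = 4500 + 3033 = 7533.
Equity: weight = 4500/7533 = 0.5974; cost = 21.54%.
Debt: weight = 3033/7533 = 0.4026; after-tax cost = 5% × (1 − 17%) = 4.1500%.
WACC = 0.5974 × 21.5400% + 0.4026 × 4.1500% = 14.5383%.

14.54%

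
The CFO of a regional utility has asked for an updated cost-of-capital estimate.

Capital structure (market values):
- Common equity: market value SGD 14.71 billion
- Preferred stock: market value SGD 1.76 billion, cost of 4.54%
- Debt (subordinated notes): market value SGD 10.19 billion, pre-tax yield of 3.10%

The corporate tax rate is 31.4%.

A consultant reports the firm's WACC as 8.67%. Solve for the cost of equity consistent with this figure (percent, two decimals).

13.70%

Total capital V = 14.71 + 1.76 + 10.19 = 26.66.
Equity weight = 14.71/26.66 = 0.5518.
Preferred weight = 1.76/26.66 = 0.0660.
Subordinated notes weight = 10.19/26.66 = 0.3822.
Debt contribution = 0.3822 × 3.1% × (1 − 31.4%) = 0.8128%.
Preferred contribution = 0.0660 × 4.54% = 0.2997%.
Required equity contribution = 8.67% − 1.1125% = 7.5575%.
Re = 7.5575% / 0.5518 = 13.6969%.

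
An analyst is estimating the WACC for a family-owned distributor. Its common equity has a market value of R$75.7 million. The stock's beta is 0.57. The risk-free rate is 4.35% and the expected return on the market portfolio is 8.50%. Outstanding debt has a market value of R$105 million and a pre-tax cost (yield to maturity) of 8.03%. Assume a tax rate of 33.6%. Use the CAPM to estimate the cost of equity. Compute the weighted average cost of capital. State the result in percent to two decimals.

5.91%

Market risk premium = 8.5% − 4.35% = 4.15%.
Cost of equity via CAPM: Re = 4.35% + 0.57 × 4.15% = 6.7155%.
Total capital V = 75.7 + 105 = 180.7.
Equity: weight = 75.7/180.7 = 0.4189; cost = 6.7155%.
Debt: weight = 105/180.7 = 0.5811; after-tax cost = 8.03% × (1 − 33.6%) = 5.3319%.
WACC = 0.4189 × 6.7155% + 0.5811 × 5.3319% = 5.9115%.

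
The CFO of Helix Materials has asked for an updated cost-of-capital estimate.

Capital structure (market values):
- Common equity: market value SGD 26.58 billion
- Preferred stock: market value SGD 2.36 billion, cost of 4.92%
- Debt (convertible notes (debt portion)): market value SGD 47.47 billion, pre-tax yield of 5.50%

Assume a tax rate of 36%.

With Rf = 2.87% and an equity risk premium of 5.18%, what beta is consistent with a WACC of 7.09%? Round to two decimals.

Total capital V = 26.58 + 2.36 + 47.47 = 76.41.
Equity weight = 26.58/76.41 = 0.3479.
Preferred weight = 2.36/76.41 = 0.0309.
Convertible notes (debt portion) weight = 47.47/76.41 = 0.6213.
Debt contribution = 0.6213 × 5.5% × (1 − 36%) = 2.1868%.
Preferred contribution = 0.0309 × 4.92% = 0.1520%.
Required equity contribution = 7.09% − 2.3388% = 4.7512%  ⇒  Re = 13.6584%.
CAPM: 13.6584% = 2.87% + β × 5.18%  ⇒  β = 2.0827.

2.08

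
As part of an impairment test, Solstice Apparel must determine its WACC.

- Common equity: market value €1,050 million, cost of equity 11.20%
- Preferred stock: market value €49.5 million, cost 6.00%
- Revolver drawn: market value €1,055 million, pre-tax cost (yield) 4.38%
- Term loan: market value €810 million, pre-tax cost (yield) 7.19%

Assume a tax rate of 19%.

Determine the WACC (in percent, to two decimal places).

6.92%

Total capital V = 1050 + 49.5 + 1055 + 810 = 2964.5.
Equity: weight = 1050/2964.5 = 0.3542; cost = 11.2%.
Preferred: weight = 49.5/2964.5 = 0.0167; cost = 6%.
Revolver drawn: weight = 1055/2964.5 = 0.3559; after-tax cost = 4.38% × (1 − 19%) = 3.5478%.
Term loan: weight = 810/2964.5 = 0.2732; after-tax cost = 7.19% × (1 − 19%) = 5.8239%.
WACC = 0.3542 × 11.2000% + 0.0167 × 6.0000% + 0.3559 × 3.5478% + 0.2732 × 5.8239% = 6.9210%.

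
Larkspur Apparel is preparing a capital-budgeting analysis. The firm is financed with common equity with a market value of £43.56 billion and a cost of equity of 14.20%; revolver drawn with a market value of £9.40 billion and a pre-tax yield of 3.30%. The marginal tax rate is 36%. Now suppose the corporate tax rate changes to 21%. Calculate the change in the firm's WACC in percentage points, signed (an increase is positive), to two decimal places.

Current WACC:
Total capital V = 43.56 + 9.4 = 52.96.
Equity: weight = 43.56/52.96 = 0.8225; cost = 14.2%.
Revolver drawn: weight = 9.4/52.96 = 0.1775; after-tax cost = 3.3% × (1 − 36%) = 2.1120%.
WACC = 0.8225 × 14.2000% + 0.1775 × 2.1120% = 12.0545%.
After the change:
Total capital V = 43.56 + 9.4 = 52.96.
Equity: weight = 43.56/52.96 = 0.8225; cost = 14.2%.
Revolver drawn: weight = 9.4/52.96 = 0.1775; after-tax cost = 3.3% × (1 − 21%) = 2.6070%.
WACC = 0.8225 × 14.2000% + 0.1775 × 2.6070% = 12.1423%.
Change in WACC = 12.1423% − 12.0545% = 0.0879 pp.

+0.09 pp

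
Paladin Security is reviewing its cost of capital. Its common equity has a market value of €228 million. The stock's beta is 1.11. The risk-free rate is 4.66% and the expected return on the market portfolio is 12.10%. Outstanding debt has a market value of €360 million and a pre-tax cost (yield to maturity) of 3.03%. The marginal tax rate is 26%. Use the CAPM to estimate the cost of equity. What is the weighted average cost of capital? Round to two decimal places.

Market risk premium = 12.1% − 4.66% = 7.44%.
Cost of equity via CAPM: Re = 4.66% + 1.11 × 7.44% = 12.9184%.
Total capital V = 228 + 360 = 588.
Equity: weight = 228/588 = 0.3878; cost = 12.9184%.
Debt: weight = 360/588 = 0.6122; after-tax cost = 3.03% × (1 − 26%) = 2.2422%.
WACC = 0.3878 × 12.9184% + 0.6122 × 2.2422% = 6.3820%.

6.38%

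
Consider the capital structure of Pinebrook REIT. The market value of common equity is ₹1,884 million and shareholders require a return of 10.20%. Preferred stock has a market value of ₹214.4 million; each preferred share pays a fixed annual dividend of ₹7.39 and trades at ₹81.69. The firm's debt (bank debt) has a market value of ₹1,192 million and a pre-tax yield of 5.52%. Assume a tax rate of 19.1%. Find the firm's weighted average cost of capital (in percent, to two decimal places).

Cost of preferred: Rp = 7.39 / 81.69 = 9.0464%.
Total capital V = 1884 + 214.4 + 1192 = 3290.4.
Equity: weight = 1884/3290.4 = 0.5726; cost = 10.2%.
Preferred: weight = 214.4/3290.4 = 0.0652; cost = 9.0464%.
Bank debt: weight = 1192/3290.4 = 0.3623; after-tax cost = 5.52% × (1 − 19.1%) = 4.4657%.
WACC = 0.5726 × 10.2000% + 0.0652 × 9.0464% + 0.3623 × 4.4657% = 8.0475%.

8.05%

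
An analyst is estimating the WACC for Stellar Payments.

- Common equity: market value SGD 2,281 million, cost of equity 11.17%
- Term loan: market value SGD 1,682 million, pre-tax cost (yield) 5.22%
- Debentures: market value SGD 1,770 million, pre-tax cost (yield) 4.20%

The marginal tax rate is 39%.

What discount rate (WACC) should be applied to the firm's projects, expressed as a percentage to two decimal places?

6.17%

Total capital V = 2281 + 1682 + 1770 = 5733.
Equity: weight = 2281/5733 = 0.3979; cost = 11.17%.
Term loan: weight = 1682/5733 = 0.2934; after-tax cost = 5.22% × (1 − 39%) = 3.1842%.
Debentures: weight = 1770/5733 = 0.3087; after-tax cost = 4.2% × (1 − 39%) = 2.5620%.
WACC = 0.3979 × 11.1700% + 0.2934 × 3.1842% + 0.3087 × 2.5620% = 6.1694%.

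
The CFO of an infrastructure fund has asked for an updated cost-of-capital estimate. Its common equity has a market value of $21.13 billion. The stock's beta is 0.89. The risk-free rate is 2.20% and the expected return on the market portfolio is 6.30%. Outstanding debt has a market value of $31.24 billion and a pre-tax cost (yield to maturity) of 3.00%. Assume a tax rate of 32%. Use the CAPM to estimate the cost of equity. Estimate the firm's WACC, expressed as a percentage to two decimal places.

3.58%

Market risk premium = 6.3% − 2.2% = 4.1%.
Cost of equity via CAPM: Re = 2.2% + 0.89 × 4.1% = 5.8490%.
Total capital V = 21.13 + 31.24 = 52.37.
Equity: weight = 21.13/52.37 = 0.4035; cost = 5.849%.
Debt: weight = 31.24/52.37 = 0.5965; after-tax cost = 3% × (1 − 32%) = 2.0400%.
WACC = 0.4035 × 5.8490% + 0.5965 × 2.0400% = 3.5768%.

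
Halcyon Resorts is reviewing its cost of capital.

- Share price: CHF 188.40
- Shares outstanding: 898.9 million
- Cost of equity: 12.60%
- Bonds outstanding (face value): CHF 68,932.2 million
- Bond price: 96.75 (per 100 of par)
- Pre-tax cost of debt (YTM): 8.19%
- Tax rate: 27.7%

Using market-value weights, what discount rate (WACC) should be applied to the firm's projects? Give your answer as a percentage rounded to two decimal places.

10.71%

Market value of equity E = 188.4 × 898.9m = 169352.76m. Market value of debt D = 68932.2m × 96.75/100 = 66691.9035m.
Total capital V = 169352.76 + 66691.9035 = 236044.6635.
Equity: weight = 169352.76/236044.6635 = 0.7175; cost = 12.6%.
Bonds outstanding: weight = 66691.9035/236044.6635 = 0.2825; after-tax cost = 8.19% × (1 − 27.7%) = 5.9214%.
WACC = 0.7175 × 12.6000% + 0.2825 × 5.9214% = 10.7130%.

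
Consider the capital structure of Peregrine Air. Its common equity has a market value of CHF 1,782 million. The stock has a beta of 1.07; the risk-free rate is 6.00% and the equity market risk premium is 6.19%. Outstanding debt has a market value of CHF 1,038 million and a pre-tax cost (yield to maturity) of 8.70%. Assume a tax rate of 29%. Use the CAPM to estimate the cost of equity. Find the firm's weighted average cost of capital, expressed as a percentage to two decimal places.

10.25%

Cost of equity via CAPM: Re = 6.0% + 1.07 × 6.19% = 12.6233%.
Total capital V = 1782 + 1038 = 2820.
Equity: weight = 1782/2820 = 0.6319; cost = 12.6233%.
Debt: weight = 1038/2820 = 0.3681; after-tax cost = 8.7% × (1 − 29%) = 6.1770%.
WACC = 0.6319 × 12.6233% + 0.3681 × 6.1770% = 10.2505%.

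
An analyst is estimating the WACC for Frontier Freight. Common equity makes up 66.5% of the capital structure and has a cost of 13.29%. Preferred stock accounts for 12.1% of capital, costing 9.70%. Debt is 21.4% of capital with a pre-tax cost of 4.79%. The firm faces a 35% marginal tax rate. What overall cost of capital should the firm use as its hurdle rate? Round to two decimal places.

After-tax cost of debt = 4.79% × (1 − 35%) = 3.1135%.
WACC = 0.665 × 13.2900% + 0.121 × 9.7000% + 0.214 × 3.1135% = 10.6778%.

10.68%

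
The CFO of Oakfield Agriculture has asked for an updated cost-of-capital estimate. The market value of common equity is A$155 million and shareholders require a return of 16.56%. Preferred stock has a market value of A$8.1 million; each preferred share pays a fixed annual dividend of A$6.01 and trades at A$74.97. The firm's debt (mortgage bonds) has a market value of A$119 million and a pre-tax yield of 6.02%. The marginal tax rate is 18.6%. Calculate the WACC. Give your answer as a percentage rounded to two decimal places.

Cost of preferred: Rp = 6.01 / 74.97 = 8.0165%.
Total capital V = 155 + 8.1 + 119 = 282.1.
Equity: weight = 155/282.1 = 0.5495; cost = 16.56%.
Preferred: weight = 8.1/282.1 = 0.0287; cost = 8.0165%.
Mortgage bonds: weight = 119/282.1 = 0.4218; after-tax cost = 6.02% × (1 − 18.6%) = 4.9003%.
WACC = 0.5495 × 16.5600% + 0.0287 × 8.0165% + 0.4218 × 4.9003% = 11.3962%.

11.40%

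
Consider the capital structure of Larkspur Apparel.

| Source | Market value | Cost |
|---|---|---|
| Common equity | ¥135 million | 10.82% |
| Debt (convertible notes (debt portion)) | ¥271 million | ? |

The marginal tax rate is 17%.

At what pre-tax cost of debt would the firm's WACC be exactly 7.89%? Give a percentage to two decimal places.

7.75%

Total capital V = 135 + 271 = 406.
Equity weight = 135/406 = 0.3325.
Convertible notes (debt portion) weight = 271/406 = 0.6675.
Equity contribution = 0.3325 × 10.82% = 3.5978%.
Remaining for debt = 7.89% − 3.5978% = 4.2922%.
Rd × (1 − 17%) × 0.6675 = 4.2922%  ⇒  Rd = 7.7475%.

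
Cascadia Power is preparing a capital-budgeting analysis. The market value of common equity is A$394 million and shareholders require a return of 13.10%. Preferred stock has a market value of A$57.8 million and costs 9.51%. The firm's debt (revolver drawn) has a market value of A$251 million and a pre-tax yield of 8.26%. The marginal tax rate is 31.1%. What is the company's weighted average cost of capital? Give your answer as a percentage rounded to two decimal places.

10.16%

Total capital V = 394 + 57.8 + 251 = 702.8.
Equity: weight = 394/702.8 = 0.5606; cost = 13.1%.
Preferred: weight = 57.8/702.8 = 0.0822; cost = 9.51%.
Revolver drawn: weight = 251/702.8 = 0.3571; after-tax cost = 8.26% × (1 − 31.1%) = 5.6911%.
WACC = 0.5606 × 13.1000% + 0.0822 × 9.5100% + 0.3571 × 5.6911% = 10.1587%.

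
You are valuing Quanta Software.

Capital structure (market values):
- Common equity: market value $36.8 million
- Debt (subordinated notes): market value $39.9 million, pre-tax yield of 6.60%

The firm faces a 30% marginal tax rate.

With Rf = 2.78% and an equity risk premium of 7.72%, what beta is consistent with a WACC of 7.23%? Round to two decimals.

0.94

Total capital V = 36.8 + 39.9 = 76.7.
Equity weight = 36.8/76.7 = 0.4798.
Subordinated notes weight = 39.9/76.7 = 0.5202.
Debt contribution = 0.5202 × 6.6% × (1 − 30%) = 2.4034%.
Required equity contribution = 7.23% − 2.4034% = 4.8266%  ⇒  Re = 10.0599%.
CAPM: 10.0599% = 2.78% + β × 7.72%  ⇒  β = 0.9430.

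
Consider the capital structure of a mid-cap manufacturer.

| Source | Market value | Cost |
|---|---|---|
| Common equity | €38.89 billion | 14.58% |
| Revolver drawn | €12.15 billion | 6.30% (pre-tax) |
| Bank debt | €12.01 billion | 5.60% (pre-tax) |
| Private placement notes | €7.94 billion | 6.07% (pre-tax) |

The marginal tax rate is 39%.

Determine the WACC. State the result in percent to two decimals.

9.64%

Total capital V = 38.89 + 12.15 + 12.01 + 7.94 = 70.99.
Equity: weight = 38.89/70.99 = 0.5478; cost = 14.58%.
Revolver drawn: weight = 12.15/70.99 = 0.1712; after-tax cost = 6.3% × (1 − 39%) = 3.8430%.
Bank debt: weight = 12.01/70.99 = 0.1692; after-tax cost = 5.6% × (1 − 39%) = 3.4160%.
Private placement notes: weight = 7.94/70.99 = 0.1118; after-tax cost = 6.07% × (1 − 39%) = 3.7027%.
WACC = 0.5478 × 14.5800% + 0.1712 × 3.8430% + 0.1692 × 3.4160% + 0.1118 × 3.7027% = 9.6371%.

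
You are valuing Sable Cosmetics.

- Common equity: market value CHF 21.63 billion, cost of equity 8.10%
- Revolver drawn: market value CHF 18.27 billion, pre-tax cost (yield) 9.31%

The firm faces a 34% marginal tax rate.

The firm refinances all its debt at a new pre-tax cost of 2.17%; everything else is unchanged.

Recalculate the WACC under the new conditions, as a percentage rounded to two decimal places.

After the change:
Total capital V = 21.63 + 18.27 = 39.9.
Equity: weight = 21.63/39.9 = 0.5421; cost = 8.1%.
Revolver drawn: weight = 18.27/39.9 = 0.4579; after-tax cost = 2.17% × (1 − 34%) = 1.4322%.
WACC = 0.5421 × 8.1000% + 0.4579 × 1.4322% = 5.0468%.

5.05%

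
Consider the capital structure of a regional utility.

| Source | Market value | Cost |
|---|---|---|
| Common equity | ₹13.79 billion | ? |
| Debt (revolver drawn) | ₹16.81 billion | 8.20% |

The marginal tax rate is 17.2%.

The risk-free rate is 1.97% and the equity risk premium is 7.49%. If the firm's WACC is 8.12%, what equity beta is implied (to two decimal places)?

1.04

Total capital V = 13.79 + 16.81 = 30.6.
Equity weight = 13.79/30.6 = 0.4507.
Revolver drawn weight = 16.81/30.6 = 0.5493.
Debt contribution = 0.5493 × 8.2% × (1 − 17.2%) = 3.7298%.
Required equity contribution = 8.12% − 3.7298% = 4.3902%  ⇒  Re = 9.7418%.
CAPM: 9.7418% = 1.97% + β × 7.49%  ⇒  β = 1.0376.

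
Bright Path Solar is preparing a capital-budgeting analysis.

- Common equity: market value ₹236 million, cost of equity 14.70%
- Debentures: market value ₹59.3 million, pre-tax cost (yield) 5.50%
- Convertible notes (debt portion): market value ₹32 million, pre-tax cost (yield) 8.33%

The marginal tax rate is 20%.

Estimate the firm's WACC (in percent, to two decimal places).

12.05%

Total capital V = 236 + 59.3 + 32 = 327.3.
Equity: weight = 236/327.3 = 0.7211; cost = 14.7%.
Debentures: weight = 59.3/327.3 = 0.1812; after-tax cost = 5.5% × (1 − 20%) = 4.4000%.
Convertible notes (debt portion): weight = 32/327.3 = 0.0978; after-tax cost = 8.33% × (1 − 20%) = 6.6640%.
WACC = 0.7211 × 14.7000% + 0.1812 × 4.4000% + 0.0978 × 6.6640% = 12.0482%.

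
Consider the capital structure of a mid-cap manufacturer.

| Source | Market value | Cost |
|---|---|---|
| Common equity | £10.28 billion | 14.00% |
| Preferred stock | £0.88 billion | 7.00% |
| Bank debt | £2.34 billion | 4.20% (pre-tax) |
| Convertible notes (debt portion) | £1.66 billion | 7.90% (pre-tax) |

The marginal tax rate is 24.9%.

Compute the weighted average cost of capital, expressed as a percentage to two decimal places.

Total capital V = 10.28 + 0.88 + 2.34 + 1.66 = 15.16.
Equity: weight = 10.28/15.16 = 0.6781; cost = 14%.
Preferred: weight = 0.88/15.16 = 0.0580; cost = 7%.
Bank debt: weight = 2.34/15.16 = 0.1544; after-tax cost = 4.2% × (1 − 24.9%) = 3.1542%.
Convertible notes (debt portion): weight = 1.66/15.16 = 0.1095; after-tax cost = 7.9% × (1 − 24.9%) = 5.9329%.
WACC = 0.6781 × 14.0000% + 0.0580 × 7.0000% + 0.1544 × 3.1542% + 0.1095 × 5.9329% = 11.0362%.

11.04%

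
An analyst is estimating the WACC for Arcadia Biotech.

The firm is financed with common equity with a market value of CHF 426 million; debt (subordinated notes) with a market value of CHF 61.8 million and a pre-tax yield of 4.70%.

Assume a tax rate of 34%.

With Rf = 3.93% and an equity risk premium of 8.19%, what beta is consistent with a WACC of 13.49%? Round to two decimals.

1.35

Total capital V = 426 + 61.8 = 487.8.
Equity weight = 426/487.8 = 0.8733.
Subordinated notes weight = 61.8/487.8 = 0.1267.
Debt contribution = 0.1267 × 4.7% × (1 − 34%) = 0.3930%.
Required equity contribution = 13.49% − 0.3930% = 13.0970%  ⇒  Re = 14.9970%.
CAPM: 14.9970% = 3.93% + β × 8.19%  ⇒  β = 1.3513.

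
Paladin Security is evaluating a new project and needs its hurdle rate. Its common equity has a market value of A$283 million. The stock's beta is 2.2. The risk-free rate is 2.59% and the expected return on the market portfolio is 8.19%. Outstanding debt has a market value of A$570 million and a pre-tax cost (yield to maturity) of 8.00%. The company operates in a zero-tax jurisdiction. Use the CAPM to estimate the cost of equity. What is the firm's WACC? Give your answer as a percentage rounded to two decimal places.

10.29%

Market risk premium = 8.19% − 2.59% = 5.6%.
Cost of equity via CAPM: Re = 2.59% + 2.2 × 5.6% = 14.9100%.
Total capital V = 283 + 570 = 853.
Equity: weight = 283/853 = 0.3318; cost = 14.91%.
Debt: weight = 570/853 = 0.6682; after-tax cost = 8% × (1 − 0%) = 8.0000%.
WACC = 0.3318 × 14.9100% + 0.6682 × 8.0000% = 10.2925%.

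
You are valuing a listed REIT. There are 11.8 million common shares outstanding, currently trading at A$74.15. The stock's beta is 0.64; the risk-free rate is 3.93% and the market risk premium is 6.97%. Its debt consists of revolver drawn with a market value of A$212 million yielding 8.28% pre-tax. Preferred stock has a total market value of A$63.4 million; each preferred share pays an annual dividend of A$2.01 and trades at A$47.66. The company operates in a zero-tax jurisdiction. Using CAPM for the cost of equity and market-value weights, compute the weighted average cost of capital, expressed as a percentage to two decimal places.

8.14%

Cost of equity via CAPM: Re = 3.93% + 0.64 × 6.97% = 8.3908%.
Cost of preferred: Rp = 2.01 / 47.66 = 4.2174%.
Market value of equity E = 74.15 × 11.8m = 874.97m.
Total capital V = 874.97 + 63.4 + 212 = 1150.37.
Equity: weight = 874.97/1150.37 = 0.7606; cost = 8.3908%.
Preferred: weight = 63.4/1150.37 = 0.0551; cost = 4.2174%.
Revolver drawn: weight = 212/1150.37 = 0.1843; after-tax cost = 8.28% × (1 − 0%) = 8.2800%.
WACC = 0.7606 × 8.3908% + 0.0551 × 4.2174% + 0.1843 × 8.2800% = 8.1404%.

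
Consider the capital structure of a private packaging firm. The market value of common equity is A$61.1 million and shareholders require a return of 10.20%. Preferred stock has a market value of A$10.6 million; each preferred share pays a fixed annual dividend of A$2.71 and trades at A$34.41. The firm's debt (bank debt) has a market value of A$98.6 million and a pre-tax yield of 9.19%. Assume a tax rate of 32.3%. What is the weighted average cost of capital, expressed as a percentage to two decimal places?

Cost of preferred: Rp = 2.71 / 34.41 = 7.8756%.
Total capital V = 61.1 + 10.6 + 98.6 = 170.3.
Equity: weight = 61.1/170.3 = 0.3588; cost = 10.2%.
Preferred: weight = 10.6/170.3 = 0.0622; cost = 7.8756%.
Bank debt: weight = 98.6/170.3 = 0.5790; after-tax cost = 9.19% × (1 − 32.3%) = 6.2216%.
WACC = 0.3588 × 10.2000% + 0.0622 × 7.8756% + 0.5790 × 6.2216% = 7.7519%.

7.75%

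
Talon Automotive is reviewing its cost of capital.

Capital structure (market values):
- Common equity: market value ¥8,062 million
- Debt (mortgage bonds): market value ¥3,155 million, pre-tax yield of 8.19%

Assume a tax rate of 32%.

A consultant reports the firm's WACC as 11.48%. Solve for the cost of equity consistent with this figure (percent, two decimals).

13.79%

Total capital V = 8062 + 3155 = 11217.
Equity weight = 8062/11217 = 0.7187.
Mortgage bonds weight = 3155/11217 = 0.2813.
Debt contribution = 0.2813 × 8.19% × (1 − 32%) = 1.5664%.
Required equity contribution = 11.48% − 1.5664% = 9.9136%.
Re = 9.9136% / 0.7187 = 13.7931%.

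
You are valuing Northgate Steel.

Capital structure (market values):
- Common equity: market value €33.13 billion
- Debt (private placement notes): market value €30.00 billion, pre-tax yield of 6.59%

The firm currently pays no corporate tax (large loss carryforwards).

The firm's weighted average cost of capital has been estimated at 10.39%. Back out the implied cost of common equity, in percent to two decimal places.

13.83%

Total capital V = 33.13 + 30 = 63.13.
Equity weight = 33.13/63.13 = 0.5248.
Private placement notes weight = 30/63.13 = 0.4752.
Debt contribution = 0.4752 × 6.59% × (1 − 0%) = 3.1316%.
Required equity contribution = 10.39% − 3.1316% = 7.2584%.
Re = 7.2584% / 0.5248 = 13.8310%.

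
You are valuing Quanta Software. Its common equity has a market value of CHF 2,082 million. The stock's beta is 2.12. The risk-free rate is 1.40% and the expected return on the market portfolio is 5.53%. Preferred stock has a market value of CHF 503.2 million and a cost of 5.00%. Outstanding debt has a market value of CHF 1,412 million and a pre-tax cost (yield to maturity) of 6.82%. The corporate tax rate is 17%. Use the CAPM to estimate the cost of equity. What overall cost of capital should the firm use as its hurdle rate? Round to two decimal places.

Market risk premium = 5.53% − 1.4% = 4.13%.
Cost of equity via CAPM: Re = 1.4% + 2.12 × 4.13% = 10.1556%.
Total capital V = 2082 + 503.2 + 1412 = 3997.2.
Equity: weight = 2082/3997.2 = 0.5209; cost = 10.1556%.
Preferred: weight = 503.2/3997.2 = 0.1259; cost = 5%.
Debt: weight = 1412/3997.2 = 0.3532; after-tax cost = 6.82% × (1 − 17%) = 5.6606%.
WACC = 0.5209 × 10.1556% + 0.1259 × 5.0000% + 0.3532 × 5.6606% = 7.9187%.

7.92%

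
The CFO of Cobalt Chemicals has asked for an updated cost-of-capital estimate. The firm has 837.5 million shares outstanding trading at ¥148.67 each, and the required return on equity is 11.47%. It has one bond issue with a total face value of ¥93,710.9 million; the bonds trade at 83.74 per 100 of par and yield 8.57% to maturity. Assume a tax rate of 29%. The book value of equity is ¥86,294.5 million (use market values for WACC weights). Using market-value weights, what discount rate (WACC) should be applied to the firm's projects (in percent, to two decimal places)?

Market value of equity E = 148.67 × 837.5m = 124511.125m. Market value of debt D = 93710.9m × 83.74/100 = 78473.50766m.
Total capital V = 124511.125 + 78473.50766 = 202984.63266.
Equity: weight = 124511.125/202984.63266 = 0.6134; cost = 11.47%.
Bonds outstanding: weight = 78473.50766/202984.63266 = 0.3866; after-tax cost = 8.57% × (1 − 29%) = 6.0847%.
WACC = 0.6134 × 11.4700% + 0.3866 × 6.0847% = 9.3881%.

9.39%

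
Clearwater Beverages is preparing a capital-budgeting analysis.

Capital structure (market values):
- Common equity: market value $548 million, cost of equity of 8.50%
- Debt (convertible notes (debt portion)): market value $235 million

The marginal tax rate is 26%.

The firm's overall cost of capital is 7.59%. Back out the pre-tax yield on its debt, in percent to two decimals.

7.39%

Total capital V = 548 + 235 = 783.
Equity weight = 548/783 = 0.6999.
Convertible notes (debt portion) weight = 235/783 = 0.3001.
Equity contribution = 0.6999 × 8.5% = 5.9489%.
Remaining for debt = 7.59% − 5.9489% = 1.6411%.
Rd × (1 − 26%) × 0.3001 = 1.6411%  ⇒  Rd = 7.3891%.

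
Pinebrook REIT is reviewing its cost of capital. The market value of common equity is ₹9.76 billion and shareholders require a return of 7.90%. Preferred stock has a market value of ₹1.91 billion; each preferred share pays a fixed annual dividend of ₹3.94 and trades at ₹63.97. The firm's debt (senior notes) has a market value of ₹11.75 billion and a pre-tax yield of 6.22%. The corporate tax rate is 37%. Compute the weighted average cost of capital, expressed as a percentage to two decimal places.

5.76%

Cost of preferred: Rp = 3.94 / 63.97 = 6.1591%.
Total capital V = 9.76 + 1.91 + 11.75 = 23.42.
Equity: weight = 9.76/23.42 = 0.4167; cost = 7.9%.
Preferred: weight = 1.91/23.42 = 0.0816; cost = 6.1591%.
Senior notes: weight = 11.75/23.42 = 0.5017; after-tax cost = 6.22% × (1 − 37%) = 3.9186%.
WACC = 0.4167 × 7.9000% + 0.0816 × 6.1591% + 0.5017 × 3.9186% = 5.7605%.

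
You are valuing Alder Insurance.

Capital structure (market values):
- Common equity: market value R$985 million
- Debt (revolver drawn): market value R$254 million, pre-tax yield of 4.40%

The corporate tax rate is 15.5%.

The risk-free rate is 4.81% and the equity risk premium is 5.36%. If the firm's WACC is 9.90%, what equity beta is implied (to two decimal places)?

1.25

Total capital V = 985 + 254 = 1239.
Equity weight = 985/1239 = 0.7950.
Revolver drawn weight = 254/1239 = 0.2050.
Debt contribution = 0.2050 × 4.4% × (1 − 15.5%) = 0.7622%.
Required equity contribution = 9.9% − 0.7622% = 9.1378%  ⇒  Re = 11.4941%.
CAPM: 11.4941% = 4.81% + β × 5.36%  ⇒  β = 1.2470.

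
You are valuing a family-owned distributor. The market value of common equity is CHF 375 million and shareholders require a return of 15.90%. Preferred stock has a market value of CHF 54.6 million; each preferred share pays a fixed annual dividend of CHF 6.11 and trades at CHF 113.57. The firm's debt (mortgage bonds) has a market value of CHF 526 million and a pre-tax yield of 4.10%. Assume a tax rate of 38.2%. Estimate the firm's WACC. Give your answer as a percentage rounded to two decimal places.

7.94%

Cost of preferred: Rp = 6.11 / 113.57 = 5.3799%.
Total capital V = 375 + 54.6 + 526 = 955.6.
Equity: weight = 375/955.6 = 0.3924; cost = 15.9%.
Preferred: weight = 54.6/955.6 = 0.0571; cost = 5.3799%.
Mortgage bonds: weight = 526/955.6 = 0.5504; after-tax cost = 4.1% × (1 − 38.2%) = 2.5338%.
WACC = 0.3924 × 15.9000% + 0.0571 × 5.3799% + 0.5504 × 2.5338% = 7.9416%.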